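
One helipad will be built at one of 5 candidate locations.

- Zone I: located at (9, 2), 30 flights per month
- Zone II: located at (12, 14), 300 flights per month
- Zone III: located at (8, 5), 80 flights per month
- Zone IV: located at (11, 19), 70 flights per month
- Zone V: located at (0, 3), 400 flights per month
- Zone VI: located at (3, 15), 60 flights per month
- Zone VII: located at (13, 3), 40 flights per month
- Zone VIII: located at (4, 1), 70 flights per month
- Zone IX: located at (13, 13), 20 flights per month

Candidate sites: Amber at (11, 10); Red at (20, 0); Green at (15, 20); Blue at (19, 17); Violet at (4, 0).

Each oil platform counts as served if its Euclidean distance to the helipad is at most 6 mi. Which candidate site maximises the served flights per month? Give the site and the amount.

Violet, covering 500

Coverage radius r = 6 mi; a point is covered iff (Δx)²+(Δy)² ≤ 6² = 36.
  Amber (11, 10): covers {Zone II, Zone III, Zone IX} → 400
  Red (20, 0): covers {none} → 0
  Green (15, 20): covers {Zone IV} → 70
  Blue (19, 17): covers {none} → 0
  Violet (4, 0): covers {Zone I, Zone V, Zone VIII} → 500
Maximum coverage at Violet: 500 flights per month.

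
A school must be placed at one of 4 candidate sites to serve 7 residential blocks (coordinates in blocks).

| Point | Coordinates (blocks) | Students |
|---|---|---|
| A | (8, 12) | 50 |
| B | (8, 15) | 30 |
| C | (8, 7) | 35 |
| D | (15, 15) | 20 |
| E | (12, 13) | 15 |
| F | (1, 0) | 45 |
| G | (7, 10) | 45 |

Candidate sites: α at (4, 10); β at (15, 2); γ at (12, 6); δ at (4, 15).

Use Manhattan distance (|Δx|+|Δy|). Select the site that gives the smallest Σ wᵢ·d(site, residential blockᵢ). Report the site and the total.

Total weighted distance at each candidate:
  α (4, 10): total = 2020
  β (15, 2): total = 3780
  γ (12, 6): total = 2580
  δ (4, 15): total = 2430
Minimum is at α with total 2020 blocks.

α, total 2020 blocks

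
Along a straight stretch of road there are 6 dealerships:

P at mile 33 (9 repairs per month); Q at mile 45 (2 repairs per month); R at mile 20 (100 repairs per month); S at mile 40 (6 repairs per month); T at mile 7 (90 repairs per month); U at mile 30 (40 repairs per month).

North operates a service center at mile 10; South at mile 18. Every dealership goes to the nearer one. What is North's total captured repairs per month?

The indifferent point is the midpoint (10+18)/2 = 14; dealerships left of it (closer to North at 10) go to North, those right go to South.
  T at 7 (w=90) → North
  R at 20 (w=100) → South
  U at 30 (w=40) → South
  P at 33 (w=9) → South
  S at 40 (w=6) → South
  Q at 45 (w=2) → South
North captures 90; South captures 157.

90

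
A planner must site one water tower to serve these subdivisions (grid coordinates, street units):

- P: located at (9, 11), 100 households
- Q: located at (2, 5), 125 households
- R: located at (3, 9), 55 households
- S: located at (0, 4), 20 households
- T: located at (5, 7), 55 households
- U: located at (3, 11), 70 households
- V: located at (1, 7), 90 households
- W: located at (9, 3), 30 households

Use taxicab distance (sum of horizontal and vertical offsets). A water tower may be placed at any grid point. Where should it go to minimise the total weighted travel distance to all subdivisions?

(3, 7)

Manhattan distance separates: Σwᵢ(|x−xᵢ|+|y−yᵢ|) = Σwᵢ|x−xᵢ| + Σwᵢ|y−yᵢ|, so x and y are optimised independently as 1-D weighted medians.
Total weight W = 545; half = 272.5.
x-coordinate, sorted with cumulative weight:
  x=0 (S, w=20) cum 20
  x=1 (V, w=90) cum 110
  x=2 (Q, w=125) cum 235
  x=3 (R, w=55) cum 290  ← median
  x=3 (U, w=70) cum 360
  x=5 (T, w=55) cum 415
  x=9 (P, w=100) cum 515
  x=9 (W, w=30) cum 545
⇒ x* = 3
y-coordinate, sorted with cumulative weight:
  y=3 (W, w=30) cum 30
  y=4 (S, w=20) cum 50
  y=5 (Q, w=125) cum 175
  y=7 (T, w=55) cum 230
  y=7 (V, w=90) cum 320  ← median
  y=9 (R, w=55) cum 375
  y=11 (P, w=100) cum 475
  y=11 (U, w=70) cum 545
⇒ y* = 7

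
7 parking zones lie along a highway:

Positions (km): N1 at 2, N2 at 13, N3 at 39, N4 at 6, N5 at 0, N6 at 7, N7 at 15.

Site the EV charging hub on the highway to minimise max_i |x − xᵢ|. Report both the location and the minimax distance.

The 1-center on a line is the midpoint of the two extreme points: leftmost at 0, rightmost at 39.
Optimal location = (0 + 39)/2 = 19.5; maximum distance = (39 − 0)/2 = 19.5.

location 19.5, max distance 19.5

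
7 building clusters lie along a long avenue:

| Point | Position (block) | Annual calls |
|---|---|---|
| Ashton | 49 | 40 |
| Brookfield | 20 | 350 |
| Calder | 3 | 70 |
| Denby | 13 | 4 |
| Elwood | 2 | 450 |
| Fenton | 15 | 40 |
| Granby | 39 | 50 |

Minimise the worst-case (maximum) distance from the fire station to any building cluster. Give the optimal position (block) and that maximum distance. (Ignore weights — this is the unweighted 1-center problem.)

location 25.5, max distance 23.5

The 1-center on a line is the midpoint of the two extreme points: leftmost at 2, rightmost at 49.
Optimal location = (2 + 49)/2 = 25.5; maximum distance = (49 − 2)/2 = 23.5.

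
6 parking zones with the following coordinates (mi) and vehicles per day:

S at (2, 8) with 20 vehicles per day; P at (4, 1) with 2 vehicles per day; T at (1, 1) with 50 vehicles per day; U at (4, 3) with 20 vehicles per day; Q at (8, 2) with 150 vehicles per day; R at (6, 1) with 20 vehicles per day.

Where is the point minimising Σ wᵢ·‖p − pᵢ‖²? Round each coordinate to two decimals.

(5.72, 2.26)

The minimiser of Σwᵢ‖p−pᵢ‖² is the weighted centroid p* = (Σwᵢpᵢ)/(Σwᵢ).
Σwᵢ = 262.
Σwᵢxᵢ = 20·2 + 2·4 + 50·1 + 20·4 + 150·8 + 20·6 = 1498.
Σwᵢyᵢ = 20·8 + 2·1 + 50·1 + 20·3 + 150·2 + 20·1 = 592.
x* = 1498/262 = 5.72, y* = 592/262 = 2.26.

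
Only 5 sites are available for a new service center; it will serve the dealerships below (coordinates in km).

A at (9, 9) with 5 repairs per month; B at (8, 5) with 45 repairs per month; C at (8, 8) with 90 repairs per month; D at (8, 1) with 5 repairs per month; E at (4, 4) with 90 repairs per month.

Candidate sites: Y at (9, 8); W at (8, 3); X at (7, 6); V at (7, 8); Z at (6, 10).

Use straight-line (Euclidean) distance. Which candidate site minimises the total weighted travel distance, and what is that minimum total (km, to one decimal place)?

X, total 632.9 km

Total weighted distance at each candidate:
  Y (9, 8): total = 848.9
  W (8, 3): total = 951.5
  X (7, 6): total = 632.9
  V (7, 8): total = 728.8
  Z (6, 10): total = 1128.0
Minimum is at X with total 632.9 km.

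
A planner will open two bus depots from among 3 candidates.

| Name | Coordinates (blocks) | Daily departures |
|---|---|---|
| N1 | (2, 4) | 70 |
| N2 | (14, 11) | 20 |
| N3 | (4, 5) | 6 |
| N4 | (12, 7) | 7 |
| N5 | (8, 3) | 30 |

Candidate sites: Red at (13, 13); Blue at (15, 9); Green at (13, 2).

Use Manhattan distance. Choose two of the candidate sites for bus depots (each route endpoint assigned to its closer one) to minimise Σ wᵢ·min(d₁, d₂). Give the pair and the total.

{Blue, Green}, total 1257

Evaluate every pair (each demand assigned to the nearer of the two):
  {Blue, Green}: total = 1257
  {Red, Green}: total = 1264
  {Red, Blue}: total = 1835
Best pair: {Blue, Green} with total 1257.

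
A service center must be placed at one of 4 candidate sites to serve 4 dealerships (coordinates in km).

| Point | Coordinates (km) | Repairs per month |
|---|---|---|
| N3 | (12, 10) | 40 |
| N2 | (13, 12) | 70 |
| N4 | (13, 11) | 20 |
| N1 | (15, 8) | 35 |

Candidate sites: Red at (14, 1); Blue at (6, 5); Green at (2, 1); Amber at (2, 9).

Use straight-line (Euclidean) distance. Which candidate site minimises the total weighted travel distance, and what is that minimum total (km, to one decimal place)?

Total weighted distance at each candidate:
  Red (14, 1): total = 1590.4
  Blue (6, 5): total = 1521.8
  Green (2, 1): total = 2441.2
  Amber (2, 9): total = 1880.1
Minimum is at Blue with total 1521.8 km.

Blue, total 1521.8 km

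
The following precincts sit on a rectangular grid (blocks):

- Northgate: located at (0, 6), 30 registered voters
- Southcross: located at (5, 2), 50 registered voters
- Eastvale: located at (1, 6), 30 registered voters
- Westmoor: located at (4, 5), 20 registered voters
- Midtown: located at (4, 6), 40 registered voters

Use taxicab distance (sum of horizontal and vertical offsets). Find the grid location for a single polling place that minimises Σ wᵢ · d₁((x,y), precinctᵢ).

Manhattan distance separates: Σwᵢ(|x−xᵢ|+|y−yᵢ|) = Σwᵢ|x−xᵢ| + Σwᵢ|y−yᵢ|, so x and y are optimised independently as 1-D weighted medians.
Total weight W = 170; half = 85.
x-coordinate, sorted with cumulative weight:
  x=0 (Northgate, w=30) cum 30
  x=1 (Eastvale, w=30) cum 60
  x=4 (Westmoor, w=20) cum 80
  x=4 (Midtown, w=40) cum 120  ← median
  x=5 (Southcross, w=50) cum 170
⇒ x* = 4
y-coordinate, sorted with cumulative weight:
  y=2 (Southcross, w=50) cum 50
  y=5 (Westmoor, w=20) cum 70
  y=6 (Northgate, w=30) cum 100  ← median
  y=6 (Eastvale, w=30) cum 130
  y=6 (Midtown, w=40) cum 170
⇒ y* = 6

(4, 6)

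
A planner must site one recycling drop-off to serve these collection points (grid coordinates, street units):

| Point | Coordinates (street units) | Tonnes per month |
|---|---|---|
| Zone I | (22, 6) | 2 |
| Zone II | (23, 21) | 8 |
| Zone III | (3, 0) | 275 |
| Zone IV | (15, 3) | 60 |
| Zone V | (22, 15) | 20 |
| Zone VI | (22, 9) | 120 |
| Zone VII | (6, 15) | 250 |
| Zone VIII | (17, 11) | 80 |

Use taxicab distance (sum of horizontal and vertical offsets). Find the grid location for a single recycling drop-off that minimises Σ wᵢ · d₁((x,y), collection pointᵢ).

(6, 9)

Manhattan distance separates: Σwᵢ(|x−xᵢ|+|y−yᵢ|) = Σwᵢ|x−xᵢ| + Σwᵢ|y−yᵢ|, so x and y are optimised independently as 1-D weighted medians.
Total weight W = 815; half = 407.5.
x-coordinate, sorted with cumulative weight:
  x=3 (Zone III, w=275) cum 275
  x=6 (Zone VII, w=250) cum 525  ← median
  x=15 (Zone IV, w=60) cum 585
  x=17 (Zone VIII, w=80) cum 665
  x=22 (Zone I, w=2) cum 667
  x=22 (Zone V, w=20) cum 687
  x=22 (Zone VI, w=120) cum 807
  x=23 (Zone II, w=8) cum 815
⇒ x* = 6
y-coordinate, sorted with cumulative weight:
  y=0 (Zone III, w=275) cum 275
  y=3 (Zone IV, w=60) cum 335
  y=6 (Zone I, w=2) cum 337
  y=9 (Zone VI, w=120) cum 457  ← median
  y=11 (Zone VIII, w=80) cum 537
  y=15 (Zone V, w=20) cum 557
  y=15 (Zone VII, w=250) cum 807
  y=21 (Zone II, w=8) cum 815
⇒ y* = 9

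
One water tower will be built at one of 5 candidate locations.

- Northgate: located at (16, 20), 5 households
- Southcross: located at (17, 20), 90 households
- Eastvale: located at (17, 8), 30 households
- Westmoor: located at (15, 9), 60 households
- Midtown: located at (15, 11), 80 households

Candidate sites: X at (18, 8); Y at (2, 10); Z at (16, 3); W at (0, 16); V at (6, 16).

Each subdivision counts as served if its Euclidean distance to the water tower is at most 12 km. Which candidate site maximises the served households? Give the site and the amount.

Coverage radius r = 12 km; a point is covered iff (Δx)²+(Δy)² ≤ 12² = 144.
  X (18, 8): covers {Eastvale, Westmoor, Midtown} → 170
  Y (2, 10): covers {none} → 0
  Z (16, 3): covers {Eastvale, Westmoor, Midtown} → 170
  W (0, 16): covers {none} → 0
  V (6, 16): covers {Northgate, Southcross, Westmoor, Midtown} → 235
Maximum coverage at V: 235 households.

V, covering 235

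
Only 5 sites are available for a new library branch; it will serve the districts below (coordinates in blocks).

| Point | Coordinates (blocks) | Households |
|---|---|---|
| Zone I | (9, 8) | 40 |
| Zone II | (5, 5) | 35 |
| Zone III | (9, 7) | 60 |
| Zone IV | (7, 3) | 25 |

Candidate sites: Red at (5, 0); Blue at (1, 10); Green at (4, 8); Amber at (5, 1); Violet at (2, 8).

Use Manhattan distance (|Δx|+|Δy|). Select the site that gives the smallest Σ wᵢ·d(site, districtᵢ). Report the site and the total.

Total weighted distance at each candidate:
  Red (5, 0): total = 1440
  Blue (1, 10): total = 1700
  Green (4, 8): total = 900
  Amber (5, 1): total = 1280
  Violet (2, 8): total = 1220
Minimum is at Green with total 900 blocks.

Green, total 900 blocks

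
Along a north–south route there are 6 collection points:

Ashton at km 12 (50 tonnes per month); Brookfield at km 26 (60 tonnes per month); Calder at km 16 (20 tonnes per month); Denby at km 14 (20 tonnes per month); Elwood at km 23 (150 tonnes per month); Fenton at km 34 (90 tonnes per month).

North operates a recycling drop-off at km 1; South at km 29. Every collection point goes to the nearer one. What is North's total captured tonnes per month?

70

The indifferent point is the midpoint (1+29)/2 = 15; collection points left of it (closer to North at 1) go to North, those right go to South.
  Ashton at 12 (w=50) → North
  Denby at 14 (w=20) → North
  Calder at 16 (w=20) → South
  Elwood at 23 (w=150) → South
  Brookfield at 26 (w=60) → South
  Fenton at 34 (w=90) → South
North captures 70; South captures 320.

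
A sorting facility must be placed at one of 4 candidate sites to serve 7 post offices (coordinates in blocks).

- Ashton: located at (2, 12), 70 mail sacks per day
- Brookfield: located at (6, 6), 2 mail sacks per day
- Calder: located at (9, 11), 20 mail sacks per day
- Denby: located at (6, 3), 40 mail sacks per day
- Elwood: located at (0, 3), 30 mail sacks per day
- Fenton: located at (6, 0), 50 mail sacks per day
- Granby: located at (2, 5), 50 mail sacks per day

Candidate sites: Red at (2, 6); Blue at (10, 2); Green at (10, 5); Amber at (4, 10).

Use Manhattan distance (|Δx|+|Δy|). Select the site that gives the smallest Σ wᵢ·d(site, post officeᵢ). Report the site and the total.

Red, total 1648 blocks

Total weighted distance at each candidate:
  Red (2, 6): total = 1648
  Blue (10, 2): total = 2856
  Green (10, 5): total = 2650
  Amber (4, 10): total = 2052
Minimum is at Red with total 1648 blocks.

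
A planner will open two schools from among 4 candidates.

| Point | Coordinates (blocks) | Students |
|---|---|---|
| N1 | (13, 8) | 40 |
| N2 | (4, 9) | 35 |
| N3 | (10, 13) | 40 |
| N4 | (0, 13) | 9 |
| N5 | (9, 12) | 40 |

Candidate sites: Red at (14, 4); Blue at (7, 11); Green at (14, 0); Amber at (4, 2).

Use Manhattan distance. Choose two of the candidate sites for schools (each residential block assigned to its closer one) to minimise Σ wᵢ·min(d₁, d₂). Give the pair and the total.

{Red, Blue}, total 776

Evaluate every pair (each demand assigned to the nearer of the two):
  {Red, Blue}: total = 776
  {Blue, Green}: total = 936
  {Blue, Amber}: total = 936
  {Red, Amber}: total = 1620
  {Red, Green}: total = 1972
  {Green, Amber}: total = 2020
Best pair: {Red, Blue} with total 776.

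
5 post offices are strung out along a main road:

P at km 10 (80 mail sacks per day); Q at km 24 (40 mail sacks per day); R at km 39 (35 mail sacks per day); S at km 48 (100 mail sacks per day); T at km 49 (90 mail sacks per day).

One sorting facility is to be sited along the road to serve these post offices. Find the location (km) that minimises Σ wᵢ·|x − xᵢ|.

x = 48

For a sum of weighted absolute distances on a line, the optimum is the weighted median (not the mean). Total weight W = 345; half-weight = 172.5.
Sort by position and accumulate weight:
  km 10 (P, w=80) → cum 80
  km 24 (Q, w=40) → cum 120
  km 39 (R, w=35) → cum 155
  km 48 (S, w=100) → cum 255  ≥ 172.5 → median here
  km 49 (T, w=90) → cum 345
Optimal location: km 48.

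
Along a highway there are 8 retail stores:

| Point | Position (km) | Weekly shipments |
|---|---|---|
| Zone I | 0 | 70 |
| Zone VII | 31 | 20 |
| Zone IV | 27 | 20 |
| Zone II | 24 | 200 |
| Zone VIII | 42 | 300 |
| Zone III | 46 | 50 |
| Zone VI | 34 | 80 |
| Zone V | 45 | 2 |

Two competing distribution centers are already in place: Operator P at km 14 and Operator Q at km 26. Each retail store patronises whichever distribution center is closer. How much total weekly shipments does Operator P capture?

The indifferent point is the midpoint (14+26)/2 = 20; retail stores left of it (closer to Operator P at 14) go to Operator P, those right go to Operator Q.
  Zone I at 0 (w=70) → Operator P
  Zone II at 24 (w=200) → Operator Q
  Zone IV at 27 (w=20) → Operator Q
  Zone VII at 31 (w=20) → Operator Q
  Zone VI at 34 (w=80) → Operator Q
  Zone VIII at 42 (w=300) → Operator Q
  Zone V at 45 (w=2) → Operator Q
  Zone III at 46 (w=50) → Operator Q
Operator P captures 70; Operator Q captures 672.

70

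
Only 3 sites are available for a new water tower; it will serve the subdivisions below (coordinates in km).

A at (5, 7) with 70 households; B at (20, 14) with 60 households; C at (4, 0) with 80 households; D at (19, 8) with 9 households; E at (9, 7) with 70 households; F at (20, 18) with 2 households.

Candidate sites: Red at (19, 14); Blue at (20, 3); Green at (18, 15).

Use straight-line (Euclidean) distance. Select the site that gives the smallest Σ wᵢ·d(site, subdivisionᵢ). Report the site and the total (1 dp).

Total weighted distance at each candidate:
  Red (19, 14): total = 3713.8
  Blue (20, 3): total = 3944.2
  Green (18, 15): total = 3757.9
Minimum is at Red with total 3713.8 km.

Red, total 3713.8 km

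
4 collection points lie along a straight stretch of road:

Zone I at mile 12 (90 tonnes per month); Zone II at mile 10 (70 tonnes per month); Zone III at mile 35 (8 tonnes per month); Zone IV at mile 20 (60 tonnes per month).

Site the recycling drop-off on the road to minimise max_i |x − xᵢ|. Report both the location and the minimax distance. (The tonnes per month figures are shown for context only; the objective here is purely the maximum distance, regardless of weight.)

location 22.5, max distance 12.5

The 1-center on a line is the midpoint of the two extreme points: leftmost at 10, rightmost at 35.
Optimal location = (10 + 35)/2 = 22.5; maximum distance = (35 − 10)/2 = 12.5.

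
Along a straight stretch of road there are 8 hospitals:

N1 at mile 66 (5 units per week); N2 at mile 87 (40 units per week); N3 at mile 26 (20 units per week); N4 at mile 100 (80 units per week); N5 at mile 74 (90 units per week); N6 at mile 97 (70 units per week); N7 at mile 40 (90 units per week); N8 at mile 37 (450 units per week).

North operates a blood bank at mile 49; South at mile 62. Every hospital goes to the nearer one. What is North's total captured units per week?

The indifferent point is the midpoint (49+62)/2 = 55.5; hospitals left of it (closer to North at 49) go to North, those right go to South.
  N3 at 26 (w=20) → North
  N8 at 37 (w=450) → North
  N7 at 40 (w=90) → North
  N1 at 66 (w=5) → South
  N5 at 74 (w=90) → South
  N2 at 87 (w=40) → South
  N6 at 97 (w=70) → South
  N4 at 100 (w=80) → South
North captures 560; South captures 285.

560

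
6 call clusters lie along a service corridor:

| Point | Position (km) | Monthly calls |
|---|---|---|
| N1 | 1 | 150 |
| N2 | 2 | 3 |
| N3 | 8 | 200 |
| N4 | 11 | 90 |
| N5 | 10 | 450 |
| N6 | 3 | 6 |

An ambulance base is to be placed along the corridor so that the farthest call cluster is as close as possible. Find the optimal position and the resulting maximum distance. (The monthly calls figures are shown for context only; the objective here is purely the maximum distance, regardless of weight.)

The 1-center on a line is the midpoint of the two extreme points: leftmost at 1, rightmost at 11.
Optimal location = (1 + 11)/2 = 6; maximum distance = (11 − 1)/2 = 5.

location 6, max distance 5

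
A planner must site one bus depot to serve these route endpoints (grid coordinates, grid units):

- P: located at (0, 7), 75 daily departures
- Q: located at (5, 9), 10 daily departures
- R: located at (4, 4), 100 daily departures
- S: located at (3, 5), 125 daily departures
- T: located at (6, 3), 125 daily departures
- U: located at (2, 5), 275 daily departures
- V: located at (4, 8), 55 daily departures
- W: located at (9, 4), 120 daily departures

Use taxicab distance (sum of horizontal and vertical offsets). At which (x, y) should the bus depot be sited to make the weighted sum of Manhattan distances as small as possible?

Manhattan distance separates: Σwᵢ(|x−xᵢ|+|y−yᵢ|) = Σwᵢ|x−xᵢ| + Σwᵢ|y−yᵢ|, so x and y are optimised independently as 1-D weighted medians.
Total weight W = 885; half = 442.5.
x-coordinate, sorted with cumulative weight:
  x=0 (P, w=75) cum 75
  x=2 (U, w=275) cum 350
  x=3 (S, w=125) cum 475  ← median
  x=4 (R, w=100) cum 575
  x=4 (V, w=55) cum 630
  x=5 (Q, w=10) cum 640
  x=6 (T, w=125) cum 765
  x=9 (W, w=120) cum 885
⇒ x* = 3
y-coordinate, sorted with cumulative weight:
  y=3 (T, w=125) cum 125
  y=4 (R, w=100) cum 225
  y=4 (W, w=120) cum 345
  y=5 (S, w=125) cum 470  ← median
  y=5 (U, w=275) cum 745
  y=7 (P, w=75) cum 820
  y=8 (V, w=55) cum 875
  y=9 (Q, w=10) cum 885
⇒ y* = 5

(3, 5)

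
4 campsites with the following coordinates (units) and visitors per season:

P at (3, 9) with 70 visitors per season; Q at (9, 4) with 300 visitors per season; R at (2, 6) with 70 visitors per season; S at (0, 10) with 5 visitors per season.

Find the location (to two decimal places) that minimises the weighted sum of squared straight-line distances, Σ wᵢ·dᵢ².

The minimiser of Σwᵢ‖p−pᵢ‖² is the weighted centroid p* = (Σwᵢpᵢ)/(Σwᵢ).
Σwᵢ = 445.
Σwᵢxᵢ = 70·3 + 300·9 + 70·2 + 5·0 = 3050.
Σwᵢyᵢ = 70·9 + 300·4 + 70·6 + 5·10 = 2300.
x* = 3050/445 = 6.85, y* = 2300/445 = 5.17.

(6.85, 5.17)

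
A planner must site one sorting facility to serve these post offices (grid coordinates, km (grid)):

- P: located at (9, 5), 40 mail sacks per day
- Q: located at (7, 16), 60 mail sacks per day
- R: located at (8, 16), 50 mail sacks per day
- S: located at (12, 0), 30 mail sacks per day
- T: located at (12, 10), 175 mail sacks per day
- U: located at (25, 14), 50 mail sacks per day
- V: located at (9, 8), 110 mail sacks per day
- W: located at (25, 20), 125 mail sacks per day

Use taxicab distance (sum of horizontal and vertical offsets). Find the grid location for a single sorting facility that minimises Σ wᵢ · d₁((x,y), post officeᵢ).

Manhattan distance separates: Σwᵢ(|x−xᵢ|+|y−yᵢ|) = Σwᵢ|x−xᵢ| + Σwᵢ|y−yᵢ|, so x and y are optimised independently as 1-D weighted medians.
Total weight W = 640; half = 320.
x-coordinate, sorted with cumulative weight:
  x=7 (Q, w=60) cum 60
  x=8 (R, w=50) cum 110
  x=9 (P, w=40) cum 150
  x=9 (V, w=110) cum 260
  x=12 (S, w=30) cum 290
  x=12 (T, w=175) cum 465  ← median
  x=25 (U, w=50) cum 515
  x=25 (W, w=125) cum 640
⇒ x* = 12
y-coordinate, sorted with cumulative weight:
  y=0 (S, w=30) cum 30
  y=5 (P, w=40) cum 70
  y=8 (V, w=110) cum 180
  y=10 (T, w=175) cum 355  ← median
  y=14 (U, w=50) cum 405
  y=16 (Q, w=60) cum 465
  y=16 (R, w=50) cum 515
  y=20 (W, w=125) cum 640
⇒ y* = 10

(12, 10)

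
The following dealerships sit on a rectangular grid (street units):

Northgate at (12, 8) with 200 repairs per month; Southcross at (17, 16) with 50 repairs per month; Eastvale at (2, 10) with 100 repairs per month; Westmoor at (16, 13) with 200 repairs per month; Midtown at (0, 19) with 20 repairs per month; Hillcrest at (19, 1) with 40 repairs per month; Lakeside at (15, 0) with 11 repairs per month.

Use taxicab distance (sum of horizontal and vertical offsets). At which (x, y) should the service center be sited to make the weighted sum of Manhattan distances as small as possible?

(12, 10)

Manhattan distance separates: Σwᵢ(|x−xᵢ|+|y−yᵢ|) = Σwᵢ|x−xᵢ| + Σwᵢ|y−yᵢ|, so x and y are optimised independently as 1-D weighted medians.
Total weight W = 621; half = 310.5.
x-coordinate, sorted with cumulative weight:
  x=0 (Midtown, w=20) cum 20
  x=2 (Eastvale, w=100) cum 120
  x=12 (Northgate, w=200) cum 320  ← median
  x=15 (Lakeside, w=11) cum 331
  x=16 (Westmoor, w=200) cum 531
  x=17 (Southcross, w=50) cum 581
  x=19 (Hillcrest, w=40) cum 621
⇒ x* = 12
y-coordinate, sorted with cumulative weight:
  y=0 (Lakeside, w=11) cum 11
  y=1 (Hillcrest, w=40) cum 51
  y=8 (Northgate, w=200) cum 251
  y=10 (Eastvale, w=100) cum 351  ← median
  y=13 (Westmoor, w=200) cum 551
  y=16 (Southcross, w=50) cum 601
  y=19 (Midtown, w=20) cum 621
⇒ y* = 10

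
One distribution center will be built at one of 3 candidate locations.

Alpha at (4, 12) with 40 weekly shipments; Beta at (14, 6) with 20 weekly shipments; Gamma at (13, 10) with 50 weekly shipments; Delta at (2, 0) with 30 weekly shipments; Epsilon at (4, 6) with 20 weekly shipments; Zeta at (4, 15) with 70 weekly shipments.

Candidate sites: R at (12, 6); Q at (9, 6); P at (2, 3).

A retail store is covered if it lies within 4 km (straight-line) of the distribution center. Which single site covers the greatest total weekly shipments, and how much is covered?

Coverage radius r = 4 km; a point is covered iff (Δx)²+(Δy)² ≤ 4² = 16.
  R (12, 6): covers {Beta} → 20
  Q (9, 6): covers {none} → 0
  P (2, 3): covers {Delta, Epsilon} → 50
Maximum coverage at P: 50 weekly shipments.

P, covering 50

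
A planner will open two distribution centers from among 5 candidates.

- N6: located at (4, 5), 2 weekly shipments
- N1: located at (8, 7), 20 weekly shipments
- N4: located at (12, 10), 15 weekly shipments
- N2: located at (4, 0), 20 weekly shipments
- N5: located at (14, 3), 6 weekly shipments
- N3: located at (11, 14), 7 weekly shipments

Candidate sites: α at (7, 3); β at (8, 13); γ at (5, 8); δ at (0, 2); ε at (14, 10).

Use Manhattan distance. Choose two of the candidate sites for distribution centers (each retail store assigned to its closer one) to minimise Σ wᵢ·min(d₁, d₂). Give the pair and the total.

{α, ε}, total 351

Evaluate every pair (each demand assigned to the nearer of the two):
  {α, ε}: total = 351
  {γ, ε}: total = 389
  {α, β}: total = 405
  {δ, ε}: total = 435
  {α, γ}: total = 469
  {β, δ}: total = 477
  {β, γ}: total = 485
  {γ, δ}: total = 511
  {α, δ}: total = 557
  {β, ε}: total = 584
Best pair: {α, ε} with total 351.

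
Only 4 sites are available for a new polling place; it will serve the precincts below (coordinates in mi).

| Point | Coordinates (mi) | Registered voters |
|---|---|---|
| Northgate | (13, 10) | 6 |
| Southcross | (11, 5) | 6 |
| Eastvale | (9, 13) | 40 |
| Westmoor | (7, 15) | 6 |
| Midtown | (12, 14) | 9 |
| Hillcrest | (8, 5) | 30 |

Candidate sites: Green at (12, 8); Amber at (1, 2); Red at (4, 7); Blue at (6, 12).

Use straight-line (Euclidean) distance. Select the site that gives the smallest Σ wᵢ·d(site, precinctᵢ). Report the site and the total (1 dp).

Blue, total 516.1 mi

Total weighted distance at each candidate:
  Green (12, 8): total = 521.2
  Amber (1, 2): total = 1154.1
  Red (4, 7): total = 694.1
  Blue (6, 12): total = 516.1
Minimum is at Blue with total 516.1 mi.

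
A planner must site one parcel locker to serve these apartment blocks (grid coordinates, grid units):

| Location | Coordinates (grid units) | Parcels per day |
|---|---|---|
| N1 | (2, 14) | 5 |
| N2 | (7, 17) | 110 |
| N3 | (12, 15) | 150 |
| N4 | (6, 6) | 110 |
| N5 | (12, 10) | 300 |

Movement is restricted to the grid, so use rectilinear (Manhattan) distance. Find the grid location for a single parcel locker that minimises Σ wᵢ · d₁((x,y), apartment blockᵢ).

(12, 10)

Manhattan distance separates: Σwᵢ(|x−xᵢ|+|y−yᵢ|) = Σwᵢ|x−xᵢ| + Σwᵢ|y−yᵢ|, so x and y are optimised independently as 1-D weighted medians.
Total weight W = 675; half = 337.5.
x-coordinate, sorted with cumulative weight:
  x=2 (N1, w=5) cum 5
  x=6 (N4, w=110) cum 115
  x=7 (N2, w=110) cum 225
  x=12 (N3, w=150) cum 375  ← median
  x=12 (N5, w=300) cum 675
⇒ x* = 12
y-coordinate, sorted with cumulative weight:
  y=6 (N4, w=110) cum 110
  y=10 (N5, w=300) cum 410  ← median
  y=14 (N1, w=5) cum 415
  y=15 (N3, w=150) cum 565
  y=17 (N2, w=110) cum 675
⇒ y* = 10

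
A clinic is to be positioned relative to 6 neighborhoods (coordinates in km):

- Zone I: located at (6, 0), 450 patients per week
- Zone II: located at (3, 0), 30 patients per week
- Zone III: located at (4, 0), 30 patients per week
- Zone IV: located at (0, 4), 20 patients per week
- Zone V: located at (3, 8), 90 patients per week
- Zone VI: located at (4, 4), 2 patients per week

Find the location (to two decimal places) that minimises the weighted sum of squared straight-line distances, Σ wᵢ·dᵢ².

The minimiser of Σwᵢ‖p−pᵢ‖² is the weighted centroid p* = (Σwᵢpᵢ)/(Σwᵢ).
Σwᵢ = 622.
Σwᵢxᵢ = 450·6 + 30·3 + 30·4 + 20·0 + 90·3 + 2·4 = 3188.
Σwᵢyᵢ = 450·0 + 30·0 + 30·0 + 20·4 + 90·8 + 2·4 = 808.
x* = 3188/622 = 5.13, y* = 808/622 = 1.30.

(5.13, 1.30)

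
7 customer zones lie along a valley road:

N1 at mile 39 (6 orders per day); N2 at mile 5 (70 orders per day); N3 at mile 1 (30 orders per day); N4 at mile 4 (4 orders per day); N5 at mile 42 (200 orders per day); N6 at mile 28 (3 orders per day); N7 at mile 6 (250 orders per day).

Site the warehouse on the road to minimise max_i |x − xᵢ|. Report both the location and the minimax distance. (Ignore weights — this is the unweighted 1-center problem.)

The 1-center on a line is the midpoint of the two extreme points: leftmost at 1, rightmost at 42.
Optimal location = (1 + 42)/2 = 21.5; maximum distance = (42 − 1)/2 = 20.5.

location 21.5, max distance 20.5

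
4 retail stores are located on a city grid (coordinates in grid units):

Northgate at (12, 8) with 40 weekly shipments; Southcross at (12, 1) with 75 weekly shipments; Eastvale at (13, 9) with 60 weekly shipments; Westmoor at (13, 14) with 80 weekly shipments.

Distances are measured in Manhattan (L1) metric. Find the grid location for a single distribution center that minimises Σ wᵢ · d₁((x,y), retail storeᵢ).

(13, 9)

Manhattan distance separates: Σwᵢ(|x−xᵢ|+|y−yᵢ|) = Σwᵢ|x−xᵢ| + Σwᵢ|y−yᵢ|, so x and y are optimised independently as 1-D weighted medians.
Total weight W = 255; half = 127.5.
x-coordinate, sorted with cumulative weight:
  x=12 (Northgate, w=40) cum 40
  x=12 (Southcross, w=75) cum 115
  x=13 (Eastvale, w=60) cum 175  ← median
  x=13 (Westmoor, w=80) cum 255
⇒ x* = 13
y-coordinate, sorted with cumulative weight:
  y=1 (Southcross, w=75) cum 75
  y=8 (Northgate, w=40) cum 115
  y=9 (Eastvale, w=60) cum 175  ← median
  y=14 (Westmoor, w=80) cum 255
⇒ y* = 9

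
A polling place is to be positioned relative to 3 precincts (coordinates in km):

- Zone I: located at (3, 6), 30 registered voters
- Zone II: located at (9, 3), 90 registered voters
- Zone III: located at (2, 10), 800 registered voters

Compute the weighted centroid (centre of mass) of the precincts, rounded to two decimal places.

The minimiser of Σwᵢ‖p−pᵢ‖² is the weighted centroid p* = (Σwᵢpᵢ)/(Σwᵢ).
Σwᵢ = 920.
Σwᵢxᵢ = 30·3 + 90·9 + 800·2 = 2500.
Σwᵢyᵢ = 30·6 + 90·3 + 800·10 = 8450.
x* = 2500/920 = 2.72, y* = 8450/920 = 9.18.

(2.72, 9.18)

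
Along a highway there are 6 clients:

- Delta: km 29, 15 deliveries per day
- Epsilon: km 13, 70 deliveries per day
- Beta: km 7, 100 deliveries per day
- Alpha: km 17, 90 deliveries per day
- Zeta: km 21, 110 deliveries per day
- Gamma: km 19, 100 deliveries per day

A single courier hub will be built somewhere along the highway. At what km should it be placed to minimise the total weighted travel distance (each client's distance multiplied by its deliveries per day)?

For a sum of weighted absolute distances on a line, the optimum is the weighted median (not the mean). Total weight W = 485; half-weight = 242.5.
Sort by position and accumulate weight:
  km 7 (Beta, w=100) → cum 100
  km 13 (Epsilon, w=70) → cum 170
  km 17 (Alpha, w=90) → cum 260  ≥ 242.5 → median here
  km 19 (Gamma, w=100) → cum 360
  km 21 (Zeta, w=110) → cum 470
  km 29 (Delta, w=15) → cum 485
Optimal location: km 17.

x = 17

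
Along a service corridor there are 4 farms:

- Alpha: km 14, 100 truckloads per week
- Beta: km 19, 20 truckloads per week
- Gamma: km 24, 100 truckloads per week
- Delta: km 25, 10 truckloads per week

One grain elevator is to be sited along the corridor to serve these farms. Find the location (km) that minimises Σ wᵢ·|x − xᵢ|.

x = 19

For a sum of weighted absolute distances on a line, the optimum is the weighted median (not the mean). Total weight W = 230; half-weight = 115.
Sort by position and accumulate weight:
  km 14 (Alpha, w=100) → cum 100
  km 19 (Beta, w=20) → cum 120  ≥ 115 → median here
  km 24 (Gamma, w=100) → cum 220
  km 25 (Delta, w=10) → cum 230
Optimal location: km 19.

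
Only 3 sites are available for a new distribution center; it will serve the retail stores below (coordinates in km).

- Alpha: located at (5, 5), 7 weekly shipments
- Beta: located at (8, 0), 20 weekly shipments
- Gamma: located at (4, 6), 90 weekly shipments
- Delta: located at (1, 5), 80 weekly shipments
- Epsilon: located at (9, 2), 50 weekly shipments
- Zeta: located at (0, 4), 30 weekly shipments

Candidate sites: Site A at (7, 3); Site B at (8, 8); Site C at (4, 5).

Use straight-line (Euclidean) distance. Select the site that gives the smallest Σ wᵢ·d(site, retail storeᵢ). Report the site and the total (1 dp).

Total weighted distance at each candidate:
  Site A (7, 3): total = 1294.8
  Site B (8, 8): total = 1773.9
  Site C (4, 5): total = 880.3
Minimum is at Site C with total 880.3 km.

Site C, total 880.3 km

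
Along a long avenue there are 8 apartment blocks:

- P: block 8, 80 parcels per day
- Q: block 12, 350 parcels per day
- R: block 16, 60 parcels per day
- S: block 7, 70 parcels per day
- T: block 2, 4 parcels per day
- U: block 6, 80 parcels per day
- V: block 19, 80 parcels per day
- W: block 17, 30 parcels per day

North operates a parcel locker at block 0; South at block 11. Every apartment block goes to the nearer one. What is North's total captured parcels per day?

4

The indifferent point is the midpoint (0+11)/2 = 5.5; apartment blocks left of it (closer to North at 0) go to North, those right go to South.
  T at 2 (w=4) → North
  U at 6 (w=80) → South
  S at 7 (w=70) → South
  P at 8 (w=80) → South
  Q at 12 (w=350) → South
  R at 16 (w=60) → South
  W at 17 (w=30) → South
  V at 19 (w=80) → South
North captures 4; South captures 750.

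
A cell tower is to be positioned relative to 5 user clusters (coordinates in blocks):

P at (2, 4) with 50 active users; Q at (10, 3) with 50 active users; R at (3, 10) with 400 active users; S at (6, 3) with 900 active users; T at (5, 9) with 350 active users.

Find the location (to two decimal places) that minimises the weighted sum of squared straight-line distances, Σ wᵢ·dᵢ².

The minimiser of Σwᵢ‖p−pᵢ‖² is the weighted centroid p* = (Σwᵢpᵢ)/(Σwᵢ).
Σwᵢ = 1750.
Σwᵢxᵢ = 50·2 + 50·10 + 400·3 + 900·6 + 350·5 = 8950.
Σwᵢyᵢ = 50·4 + 50·3 + 400·10 + 900·3 + 350·9 = 10200.
x* = 8950/1750 = 5.11, y* = 10200/1750 = 5.83.

(5.11, 5.83)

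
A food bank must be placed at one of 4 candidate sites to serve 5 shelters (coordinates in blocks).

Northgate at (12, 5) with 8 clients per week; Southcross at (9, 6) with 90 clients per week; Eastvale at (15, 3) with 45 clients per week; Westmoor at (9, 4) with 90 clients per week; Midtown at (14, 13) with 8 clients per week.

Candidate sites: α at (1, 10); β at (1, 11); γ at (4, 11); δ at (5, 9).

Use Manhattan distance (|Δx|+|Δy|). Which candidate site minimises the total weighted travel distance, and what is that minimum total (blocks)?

Total weighted distance at each candidate:
  α (1, 10): total = 3541
  β (1, 11): total = 3766
  γ (4, 11): total = 3043
  δ (5, 9): total = 2352
Minimum is at δ with total 2352 blocks.

δ, total 2352 blocks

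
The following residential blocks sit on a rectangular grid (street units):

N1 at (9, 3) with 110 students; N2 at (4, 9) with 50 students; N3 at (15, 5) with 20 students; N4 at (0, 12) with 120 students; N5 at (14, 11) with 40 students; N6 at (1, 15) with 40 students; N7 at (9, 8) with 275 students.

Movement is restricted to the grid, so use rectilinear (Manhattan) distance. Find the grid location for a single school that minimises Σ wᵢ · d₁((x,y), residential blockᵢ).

Manhattan distance separates: Σwᵢ(|x−xᵢ|+|y−yᵢ|) = Σwᵢ|x−xᵢ| + Σwᵢ|y−yᵢ|, so x and y are optimised independently as 1-D weighted medians.
Total weight W = 655; half = 327.5.
x-coordinate, sorted with cumulative weight:
  x=0 (N4, w=120) cum 120
  x=1 (N6, w=40) cum 160
  x=4 (N2, w=50) cum 210
  x=9 (N1, w=110) cum 320
  x=9 (N7, w=275) cum 595  ← median
  x=14 (N5, w=40) cum 635
  x=15 (N3, w=20) cum 655
⇒ x* = 9
y-coordinate, sorted with cumulative weight:
  y=3 (N1, w=110) cum 110
  y=5 (N3, w=20) cum 130
  y=8 (N7, w=275) cum 405  ← median
  y=9 (N2, w=50) cum 455
  y=11 (N5, w=40) cum 495
  y=12 (N4, w=120) cum 615
  y=15 (N6, w=40) cum 655
⇒ y* = 8

(9, 8)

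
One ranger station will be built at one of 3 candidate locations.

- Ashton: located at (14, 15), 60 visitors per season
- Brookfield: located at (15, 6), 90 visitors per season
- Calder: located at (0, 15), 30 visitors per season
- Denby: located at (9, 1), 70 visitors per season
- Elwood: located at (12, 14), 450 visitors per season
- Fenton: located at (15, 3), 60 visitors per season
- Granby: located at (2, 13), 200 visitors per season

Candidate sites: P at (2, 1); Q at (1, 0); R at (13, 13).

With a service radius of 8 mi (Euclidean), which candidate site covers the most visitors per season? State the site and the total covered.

R, covering 600

Coverage radius r = 8 mi; a point is covered iff (Δx)²+(Δy)² ≤ 8² = 64.
  P (2, 1): covers {Denby} → 70
  Q (1, 0): covers {none} → 0
  R (13, 13): covers {Ashton, Brookfield, Elwood} → 600
Maximum coverage at R: 600 visitors per season.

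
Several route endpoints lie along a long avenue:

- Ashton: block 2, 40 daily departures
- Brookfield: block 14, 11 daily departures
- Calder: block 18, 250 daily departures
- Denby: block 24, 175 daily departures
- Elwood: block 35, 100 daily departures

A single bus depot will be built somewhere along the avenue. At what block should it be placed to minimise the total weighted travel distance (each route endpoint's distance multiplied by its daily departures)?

For a sum of weighted absolute distances on a line, the optimum is the weighted median (not the mean). Total weight W = 576; half-weight = 288.
Sort by position and accumulate weight:
  block 2 (Ashton, w=40) → cum 40
  block 14 (Brookfield, w=11) → cum 51
  block 18 (Calder, w=250) → cum 301  ≥ 288 → median here
  block 24 (Denby, w=175) → cum 476
  block 35 (Elwood, w=100) → cum 576
Optimal location: block 18.

x = 18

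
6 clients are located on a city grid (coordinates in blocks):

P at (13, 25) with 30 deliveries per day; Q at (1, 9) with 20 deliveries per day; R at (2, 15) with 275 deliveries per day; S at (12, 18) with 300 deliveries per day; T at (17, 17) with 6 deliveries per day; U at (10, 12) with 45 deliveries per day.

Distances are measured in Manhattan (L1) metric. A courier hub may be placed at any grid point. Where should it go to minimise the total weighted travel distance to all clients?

(10, 15)

Manhattan distance separates: Σwᵢ(|x−xᵢ|+|y−yᵢ|) = Σwᵢ|x−xᵢ| + Σwᵢ|y−yᵢ|, so x and y are optimised independently as 1-D weighted medians.
Total weight W = 676; half = 338.
x-coordinate, sorted with cumulative weight:
  x=1 (Q, w=20) cum 20
  x=2 (R, w=275) cum 295
  x=10 (U, w=45) cum 340  ← median
  x=12 (S, w=300) cum 640
  x=13 (P, w=30) cum 670
  x=17 (T, w=6) cum 676
⇒ x* = 10
y-coordinate, sorted with cumulative weight:
  y=9 (Q, w=20) cum 20
  y=12 (U, w=45) cum 65
  y=15 (R, w=275) cum 340  ← median
  y=17 (T, w=6) cum 346
  y=18 (S, w=300) cum 646
  y=25 (P, w=30) cum 676
⇒ y* = 15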